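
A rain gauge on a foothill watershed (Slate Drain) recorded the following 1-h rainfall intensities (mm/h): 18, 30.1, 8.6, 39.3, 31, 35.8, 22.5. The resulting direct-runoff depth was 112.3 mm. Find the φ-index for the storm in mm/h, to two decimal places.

Only the 6 blocks with intensity above φ contribute runoff: 18, 30.1, 39.3, 31, 35.8, 22.5 mm/h.
Σ(I−φ)·Δt = d  ⇒  (18+30.1+39.3+31+35.8+22.5 − 6φ)·1 = 112.3
φ = (176.7 − 112.3/1) / 6 = 10.73 mm/h.

φ ≈ 10.73 mm/h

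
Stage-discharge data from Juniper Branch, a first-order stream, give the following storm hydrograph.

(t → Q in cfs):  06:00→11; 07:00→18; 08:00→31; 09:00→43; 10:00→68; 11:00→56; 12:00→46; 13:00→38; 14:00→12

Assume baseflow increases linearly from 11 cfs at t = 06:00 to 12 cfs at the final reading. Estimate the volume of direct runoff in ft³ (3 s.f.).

V ≈ 7.90 × 10^5 ft³

Direct-runoff ordinates (Q − Q_b): 0.00, 6.88, 19.75, 31.62, 56.50, 44.38, 34.25, 26.12, 0.00 cfs.
ΣQ_DR = 219.5 cfs.
With Δt = 1 h = 3600 s, V = ΣQ_DR · Δt = 219.5 × 3600 = 7.90 × 10^5 ft³.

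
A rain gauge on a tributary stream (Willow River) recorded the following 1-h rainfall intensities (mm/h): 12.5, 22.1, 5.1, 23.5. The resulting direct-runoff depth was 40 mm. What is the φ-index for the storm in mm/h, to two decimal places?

Only the 3 blocks with intensity above φ contribute runoff: 12.5, 22.1, 23.5 mm/h.
Σ(I−φ)·Δt = d  ⇒  (12.5+22.1+23.5 − 3φ)·1 = 40
φ = (58.10 − 40/1) / 3 = 6.03 mm/h.

φ ≈ 6.03 mm/h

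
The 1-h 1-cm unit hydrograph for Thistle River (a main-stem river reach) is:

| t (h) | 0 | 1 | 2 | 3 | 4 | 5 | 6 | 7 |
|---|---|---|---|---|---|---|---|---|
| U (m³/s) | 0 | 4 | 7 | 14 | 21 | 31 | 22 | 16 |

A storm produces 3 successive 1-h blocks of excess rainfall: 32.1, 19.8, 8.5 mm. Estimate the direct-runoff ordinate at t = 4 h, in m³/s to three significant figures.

Q ≈ 101 m³/s

By discrete convolution, Q_j = Σ (P_i / 10 mm) · U_{j−i}.
At t = 4 h (j=4): Q = (32.1/10)·21 + (19.8/10)·14 + (8.5/10)·7 = 101 m³/s.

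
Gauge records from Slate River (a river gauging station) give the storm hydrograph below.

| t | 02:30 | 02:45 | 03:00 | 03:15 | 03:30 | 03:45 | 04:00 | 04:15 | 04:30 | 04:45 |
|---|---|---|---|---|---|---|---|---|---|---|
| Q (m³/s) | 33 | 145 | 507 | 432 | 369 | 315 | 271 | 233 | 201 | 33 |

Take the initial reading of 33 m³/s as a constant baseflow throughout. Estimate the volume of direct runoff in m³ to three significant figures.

Direct-runoff ordinates (Q − Q_b): 0.0, 112.0, 474.0, 399.0, 336.0, 282.0, 238.0, 200.0, 168.0, 0.0 m³/s.
ΣQ_DR = 2209 m³/s.
With Δt = 0.25 h = 900 s, V = ΣQ_DR · Δt = 2209 × 900 = 1.99 × 10^6 m³.

V ≈ 1.99 × 10^6 m³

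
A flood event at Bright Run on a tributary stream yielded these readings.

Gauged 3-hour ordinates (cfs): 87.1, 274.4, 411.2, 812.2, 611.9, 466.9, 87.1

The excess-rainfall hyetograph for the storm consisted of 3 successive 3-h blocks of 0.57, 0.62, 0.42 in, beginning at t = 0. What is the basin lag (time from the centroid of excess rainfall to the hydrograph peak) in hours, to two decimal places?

t_L ≈ 4.78 h

Centroid of excess rainfall: t_c = Σ P_i·t̄_i / ΣP_i = 4.2205 h (block centres at 1.5, 4.5, 7.5 h).
Hydrograph peak occurs at t = 9 h, so basin lag t_L = 9 − 4.2205 = 4.78 h.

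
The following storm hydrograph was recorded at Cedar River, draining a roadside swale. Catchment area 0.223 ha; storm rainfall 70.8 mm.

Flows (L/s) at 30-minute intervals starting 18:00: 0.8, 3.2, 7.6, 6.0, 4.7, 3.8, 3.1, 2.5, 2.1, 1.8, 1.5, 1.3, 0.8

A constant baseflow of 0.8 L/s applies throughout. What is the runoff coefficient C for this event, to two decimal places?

C ≈ 0.33

ΣQ_DR = 28.80 L/s; V = ΣQ_DR·Δt = 51840 L.
Runoff depth d = V / A = 23.25 mm.
C = d / P = 23.25 / 70.8 = 0.33.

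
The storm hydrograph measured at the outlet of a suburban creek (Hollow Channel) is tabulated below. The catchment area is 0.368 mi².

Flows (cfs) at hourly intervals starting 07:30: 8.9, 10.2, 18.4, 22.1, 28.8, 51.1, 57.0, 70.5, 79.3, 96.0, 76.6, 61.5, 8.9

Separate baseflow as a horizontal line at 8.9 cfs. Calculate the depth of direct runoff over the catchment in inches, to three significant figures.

Direct runoff: 0.0, 1.3, 9.5, 13.2, 19.9, 42.2, 48.1, 61.6, 70.4, 87.1, 67.7, 52.6, 0.0 cfs; ΣQ_DR = 473.6 cfs.
V = ΣQ_DR · Δt = 473.6 × 3600 s = 1.705 × 10^6 ft³.
Over A = 0.368 mi², depth = V / A = 1.99 in.

d ≈ 1.99 in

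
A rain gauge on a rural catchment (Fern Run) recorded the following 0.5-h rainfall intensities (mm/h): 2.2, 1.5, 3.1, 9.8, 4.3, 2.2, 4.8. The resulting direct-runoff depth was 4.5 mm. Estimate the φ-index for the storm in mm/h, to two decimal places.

φ ≈ 3.30 mm/h

Only the 3 blocks with intensity above φ contribute runoff: 9.8, 4.3, 4.8 mm/h.
Σ(I−φ)·Δt = d  ⇒  (9.8+4.3+4.8 − 3φ)·0.5 = 4.5
φ = (18.90 − 4.5/0.5) / 3 = 3.30 mm/h.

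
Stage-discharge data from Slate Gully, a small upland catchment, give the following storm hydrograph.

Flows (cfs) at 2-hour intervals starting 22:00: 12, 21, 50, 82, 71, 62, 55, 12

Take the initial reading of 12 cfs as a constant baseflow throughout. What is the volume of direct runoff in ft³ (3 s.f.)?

Direct-runoff ordinates (Q − Q_b): 0.0, 9.0, 38.0, 70.0, 59.0, 50.0, 43.0, 0.0 cfs.
ΣQ_DR = 269.0 cfs.
With Δt = 2 h = 7200 s, V = ΣQ_DR · Δt = 269.0 × 7200 = 1.94 × 10^6 ft³.

V ≈ 1.94 × 10^6 ft³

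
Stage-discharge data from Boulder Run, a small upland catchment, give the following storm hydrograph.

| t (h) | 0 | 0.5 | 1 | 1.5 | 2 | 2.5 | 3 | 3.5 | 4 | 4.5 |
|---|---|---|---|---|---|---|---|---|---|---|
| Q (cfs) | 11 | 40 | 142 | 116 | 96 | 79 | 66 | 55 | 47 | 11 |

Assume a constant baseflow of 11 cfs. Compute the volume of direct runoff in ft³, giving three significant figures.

Direct-runoff ordinates (Q − Q_b): 0.0, 29.0, 131.0, 105.0, 85.0, 68.0, 55.0, 44.0, 36.0, 0.0 cfs.
ΣQ_DR = 553.0 cfs.
With Δt = 0.5 h = 1800 s, V = ΣQ_DR · Δt = 553.0 × 1800 = 9.95 × 10^5 ft³.

V ≈ 9.95 × 10^5 ft³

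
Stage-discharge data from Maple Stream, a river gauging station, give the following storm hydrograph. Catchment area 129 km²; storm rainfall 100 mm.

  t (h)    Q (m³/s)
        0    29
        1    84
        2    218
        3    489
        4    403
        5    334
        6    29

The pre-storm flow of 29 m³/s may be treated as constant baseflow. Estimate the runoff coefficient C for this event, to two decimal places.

C ≈ 0.39

ΣQ_DR = 1383 m³/s; V = ΣQ_DR·Δt = 4.979 × 10^6 m³.
Runoff depth d = V / A = 38.60 mm.
C = d / P = 38.60 / 100 = 0.39.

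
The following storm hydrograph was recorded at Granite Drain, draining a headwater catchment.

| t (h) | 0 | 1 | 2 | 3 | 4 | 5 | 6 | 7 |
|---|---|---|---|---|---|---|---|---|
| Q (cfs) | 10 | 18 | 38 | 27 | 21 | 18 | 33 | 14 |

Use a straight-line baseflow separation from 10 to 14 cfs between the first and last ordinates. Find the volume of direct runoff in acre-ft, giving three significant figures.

Direct-runoff ordinates (Q − Q_b): 0.00, 7.43, 26.86, 15.29, 8.71, 5.14, 19.57, 0.00 cfs.
ΣQ_DR = 83.00 cfs.
With Δt = 1 h = 3600 s, V = ΣQ_DR · Δt = 83.00 × 3600 = 2.99 × 10^5 ft³ = 6.86 acre-ft.

V ≈ 6.86 acre-ft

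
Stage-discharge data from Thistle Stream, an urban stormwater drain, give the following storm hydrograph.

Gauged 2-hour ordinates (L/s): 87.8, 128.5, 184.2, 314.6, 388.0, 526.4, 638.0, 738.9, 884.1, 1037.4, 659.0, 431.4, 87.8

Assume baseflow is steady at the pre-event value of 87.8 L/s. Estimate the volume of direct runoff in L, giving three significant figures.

Direct-runoff ordinates (Q − Q_b): 0.0, 40.7, 96.4, 226.8, 300.2, 438.6, 550.2, 651.1, 796.3, 949.6, 571.2, 343.6, 0.0 L/s.
ΣQ_DR = 4965 L/s.
With Δt = 2 h = 7200 s, V = ΣQ_DR · Δt = 4965 × 7200 = 3.57 × 10^7 L.

V ≈ 3.57 × 10^7 L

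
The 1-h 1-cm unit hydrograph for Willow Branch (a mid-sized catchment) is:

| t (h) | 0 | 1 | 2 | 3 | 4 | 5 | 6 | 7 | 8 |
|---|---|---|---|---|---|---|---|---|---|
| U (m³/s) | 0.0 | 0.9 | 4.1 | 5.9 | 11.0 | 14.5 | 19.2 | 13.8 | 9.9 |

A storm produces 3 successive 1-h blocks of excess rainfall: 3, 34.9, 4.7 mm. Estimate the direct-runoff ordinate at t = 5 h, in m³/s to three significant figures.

By discrete convolution, Q_j = Σ (P_i / 10 mm) · U_{j−i}.
At t = 5 h (j=5): Q = (3/10)·14.5 + (34.9/10)·11.0 + (4.7/10)·5.9 = 45.5 m³/s.

Q ≈ 45.5 m³/s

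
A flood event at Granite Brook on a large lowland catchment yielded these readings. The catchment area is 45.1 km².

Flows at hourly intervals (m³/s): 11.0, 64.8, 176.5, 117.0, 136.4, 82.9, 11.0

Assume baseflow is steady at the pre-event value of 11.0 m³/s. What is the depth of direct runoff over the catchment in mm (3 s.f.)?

Direct runoff: 0.0, 53.8, 165.5, 106.0, 125.4, 71.9, 0.0 m³/s; ΣQ_DR = 522.6 m³/s.
V = ΣQ_DR · Δt = 522.6 × 3600 s = 1.881 × 10^6 m³.
Over A = 45.1 km², depth = V / A = 41.7 mm.

d ≈ 41.7 mm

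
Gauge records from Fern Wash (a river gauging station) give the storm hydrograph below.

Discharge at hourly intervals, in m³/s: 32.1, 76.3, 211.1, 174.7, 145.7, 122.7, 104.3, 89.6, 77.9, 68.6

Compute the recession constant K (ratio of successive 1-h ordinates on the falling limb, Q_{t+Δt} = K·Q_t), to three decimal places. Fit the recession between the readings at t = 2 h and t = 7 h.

Using the recession-limb readings at t = 2 h and t = 7 h: Q falls from 211.1 to 89.6 m³/s over 5 intervals.
K = (Q₂/Q₁)^(1/5) = (89.6/211.1)^(1/5) = 0.842.

K ≈ 0.842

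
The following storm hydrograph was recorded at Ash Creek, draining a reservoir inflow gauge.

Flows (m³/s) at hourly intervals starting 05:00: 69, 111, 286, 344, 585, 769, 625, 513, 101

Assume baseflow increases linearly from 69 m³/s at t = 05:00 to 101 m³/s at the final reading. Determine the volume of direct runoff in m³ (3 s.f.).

V ≈ 9.50 × 10^6 m³

Direct-runoff ordinates (Q − Q_b): 0.00, 38.00, 209.00, 263.00, 500.00, 680.00, 532.00, 416.00, 0.00 m³/s.
ΣQ_DR = 2638 m³/s.
With Δt = 1 h = 3600 s, V = ΣQ_DR · Δt = 2638 × 3600 = 9.50 × 10^6 m³.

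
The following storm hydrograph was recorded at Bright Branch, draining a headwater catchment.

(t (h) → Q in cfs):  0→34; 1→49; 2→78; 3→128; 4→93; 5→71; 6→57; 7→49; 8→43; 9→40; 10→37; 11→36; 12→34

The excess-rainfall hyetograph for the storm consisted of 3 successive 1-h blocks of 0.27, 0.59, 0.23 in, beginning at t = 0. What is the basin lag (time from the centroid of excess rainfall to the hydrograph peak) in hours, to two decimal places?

t_L ≈ 1.54 h

Centroid of excess rainfall: t_c = Σ P_i·t̄_i / ΣP_i = 1.4633 h (block centres at 0.5, 1.5, 2.5 h).
Hydrograph peak occurs at t = 3 h, so basin lag t_L = 3 − 1.4633 = 1.54 h.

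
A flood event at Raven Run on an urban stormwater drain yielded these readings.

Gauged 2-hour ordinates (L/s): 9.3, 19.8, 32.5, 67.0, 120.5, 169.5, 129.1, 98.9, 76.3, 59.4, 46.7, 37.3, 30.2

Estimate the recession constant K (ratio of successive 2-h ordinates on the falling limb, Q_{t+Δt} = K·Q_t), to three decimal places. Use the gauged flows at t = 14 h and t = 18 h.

Using the recession-limb readings at t = 14 h and t = 18 h: Q falls from 98.9 to 59.4 L/s over 2 intervals.
K = (Q₂/Q₁)^(1/2) = (59.4/98.9)^(1/2) = 0.775.

K ≈ 0.775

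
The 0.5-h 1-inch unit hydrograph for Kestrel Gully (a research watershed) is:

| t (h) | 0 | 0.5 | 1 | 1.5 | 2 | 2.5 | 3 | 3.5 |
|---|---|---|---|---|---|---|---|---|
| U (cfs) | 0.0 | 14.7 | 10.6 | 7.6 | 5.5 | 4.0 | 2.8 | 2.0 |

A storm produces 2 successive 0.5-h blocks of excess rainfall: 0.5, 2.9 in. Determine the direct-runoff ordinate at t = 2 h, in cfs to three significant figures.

Q ≈ 24.8 cfs

By discrete convolution, Q_j = Σ (P_i / 1 in) · U_{j−i}.
At t = 2 h (j=4): Q = (0.5/1)·5.5 + (2.9/1)·7.6 = 24.8 cfs.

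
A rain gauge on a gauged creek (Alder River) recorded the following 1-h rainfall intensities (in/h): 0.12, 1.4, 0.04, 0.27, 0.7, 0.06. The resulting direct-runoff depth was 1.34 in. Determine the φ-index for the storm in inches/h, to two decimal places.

Only the 2 blocks with intensity above φ contribute runoff: 1.4, 0.7 in/h.
Σ(I−φ)·Δt = d  ⇒  (1.4+0.7 − 2φ)·1 = 1.34
φ = (2.100 − 1.34/1) / 2 = 0.38 in/h.

φ ≈ 0.38 in/h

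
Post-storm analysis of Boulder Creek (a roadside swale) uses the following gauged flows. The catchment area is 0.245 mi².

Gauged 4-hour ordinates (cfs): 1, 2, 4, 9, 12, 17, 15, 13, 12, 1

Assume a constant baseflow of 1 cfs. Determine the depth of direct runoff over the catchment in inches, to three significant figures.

d ≈ 1.92 in

Direct runoff: 0.0, 1.0, 3.0, 8.0, 11.0, 16.0, 14.0, 12.0, 11.0, 0.0 cfs; ΣQ_DR = 76.00 cfs.
V = ΣQ_DR · Δt = 76.00 × 14400 s = 1.094 × 10^6 ft³.
Over A = 0.245 mi², depth = V / A = 1.92 in.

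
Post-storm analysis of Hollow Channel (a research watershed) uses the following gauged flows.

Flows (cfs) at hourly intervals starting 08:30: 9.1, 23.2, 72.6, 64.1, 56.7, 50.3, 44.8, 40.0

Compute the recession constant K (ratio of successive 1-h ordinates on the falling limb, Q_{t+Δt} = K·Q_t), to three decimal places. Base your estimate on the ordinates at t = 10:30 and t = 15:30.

K ≈ 0.888

Using the recession-limb readings at t = 10:30 and t = 15:30: Q falls from 72.6 to 40.0 cfs over 5 intervals.
K = (Q₂/Q₁)^(1/5) = (40.0/72.6)^(1/5) = 0.888.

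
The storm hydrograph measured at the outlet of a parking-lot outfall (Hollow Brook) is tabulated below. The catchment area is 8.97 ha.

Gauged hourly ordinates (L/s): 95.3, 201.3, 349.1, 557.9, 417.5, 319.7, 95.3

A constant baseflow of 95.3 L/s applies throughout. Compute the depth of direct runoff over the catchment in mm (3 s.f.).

Direct runoff: 0.0, 106.0, 253.8, 462.6, 322.2, 224.4, 0.0 L/s; ΣQ_DR = 1369 L/s.
V = ΣQ_DR · Δt = 1369 × 3600 s = 4.928 × 10^6 L.
Over A = 8.97 ha, depth = V / A = 54.9 mm.

d ≈ 54.9 mm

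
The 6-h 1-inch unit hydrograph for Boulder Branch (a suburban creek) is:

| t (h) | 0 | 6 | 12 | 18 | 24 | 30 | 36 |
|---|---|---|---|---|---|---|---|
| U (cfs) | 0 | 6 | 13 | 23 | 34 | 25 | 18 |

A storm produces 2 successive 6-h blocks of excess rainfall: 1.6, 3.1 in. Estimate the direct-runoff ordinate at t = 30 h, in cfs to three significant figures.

By discrete convolution, Q_j = Σ (P_i / 1 in) · U_{j−i}.
At t = 30 h (j=5): Q = (1.6/1)·25 + (3.1/1)·34 = 145 cfs.

Q ≈ 145 cfs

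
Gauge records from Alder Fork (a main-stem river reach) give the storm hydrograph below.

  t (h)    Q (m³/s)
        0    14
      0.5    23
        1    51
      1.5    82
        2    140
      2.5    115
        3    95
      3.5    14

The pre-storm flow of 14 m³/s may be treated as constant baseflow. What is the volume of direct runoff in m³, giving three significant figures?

V ≈ 7.60 × 10^5 m³

Direct-runoff ordinates (Q − Q_b): 0.0, 9.0, 37.0, 68.0, 126.0, 101.0, 81.0, 0.0 m³/s.
ΣQ_DR = 422.0 m³/s.
With Δt = 0.5 h = 1800 s, V = ΣQ_DR · Δt = 422.0 × 1800 = 7.60 × 10^5 m³.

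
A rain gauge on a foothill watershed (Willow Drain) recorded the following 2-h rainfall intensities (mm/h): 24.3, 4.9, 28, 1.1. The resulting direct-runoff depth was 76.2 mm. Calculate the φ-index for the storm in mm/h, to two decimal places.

Only the 2 blocks with intensity above φ contribute runoff: 24.3, 28 mm/h.
Σ(I−φ)·Δt = d  ⇒  (24.3+28 − 2φ)·2 = 76.2
φ = (52.30 − 76.2/2) / 2 = 7.10 mm/h.

φ ≈ 7.10 mm/h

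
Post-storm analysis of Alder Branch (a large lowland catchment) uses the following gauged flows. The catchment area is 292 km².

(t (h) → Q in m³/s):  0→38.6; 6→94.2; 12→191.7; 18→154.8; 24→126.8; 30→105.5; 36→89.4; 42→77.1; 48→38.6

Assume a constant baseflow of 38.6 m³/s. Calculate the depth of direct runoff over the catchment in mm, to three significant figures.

d ≈ 42.1 mm

Direct runoff: 0.0, 55.6, 153.1, 116.2, 88.2, 66.9, 50.8, 38.5, 0.0 m³/s; ΣQ_DR = 569.3 m³/s.
V = ΣQ_DR · Δt = 569.3 × 21600 s = 1.230 × 10^7 m³.
Over A = 292 km², depth = V / A = 42.1 mm.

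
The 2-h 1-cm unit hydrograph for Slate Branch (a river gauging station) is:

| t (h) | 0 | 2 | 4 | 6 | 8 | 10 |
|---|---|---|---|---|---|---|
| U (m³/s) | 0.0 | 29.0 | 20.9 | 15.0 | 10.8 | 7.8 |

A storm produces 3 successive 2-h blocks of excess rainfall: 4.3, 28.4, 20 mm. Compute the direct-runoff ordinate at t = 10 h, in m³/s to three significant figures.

By discrete convolution, Q_j = Σ (P_i / 10 mm) · U_{j−i}.
At t = 10 h (j=5): Q = (4.3/10)·7.8 + (28.4/10)·10.8 + (20/10)·15.0 = 64.0 m³/s.

Q ≈ 64.0 m³/s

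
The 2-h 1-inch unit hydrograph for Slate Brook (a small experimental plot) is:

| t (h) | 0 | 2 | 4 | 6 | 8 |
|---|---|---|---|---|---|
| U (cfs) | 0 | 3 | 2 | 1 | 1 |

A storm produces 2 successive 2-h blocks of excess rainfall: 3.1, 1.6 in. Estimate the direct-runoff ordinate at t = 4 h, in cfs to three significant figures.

By discrete convolution, Q_j = Σ (P_i / 1 in) · U_{j−i}.
At t = 4 h (j=2): Q = (3.1/1)·2 + (1.6/1)·3 = 11.0 cfs.

Q ≈ 11.0 cfs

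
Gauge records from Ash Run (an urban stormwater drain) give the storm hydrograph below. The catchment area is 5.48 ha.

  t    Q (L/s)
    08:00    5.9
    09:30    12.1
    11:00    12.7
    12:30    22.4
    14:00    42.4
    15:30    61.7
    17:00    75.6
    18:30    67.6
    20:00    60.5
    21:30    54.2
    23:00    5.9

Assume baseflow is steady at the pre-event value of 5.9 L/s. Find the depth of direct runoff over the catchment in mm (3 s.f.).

d ≈ 35.1 mm

Direct runoff: 0.0, 6.2, 6.8, 16.5, 36.5, 55.8, 69.7, 61.7, 54.6, 48.3, 0.0 L/s; ΣQ_DR = 356.1 L/s.
V = ΣQ_DR · Δt = 356.1 × 5400 s = 1.923 × 10^6 L.
Over A = 5.48 ha, depth = V / A = 35.1 mm.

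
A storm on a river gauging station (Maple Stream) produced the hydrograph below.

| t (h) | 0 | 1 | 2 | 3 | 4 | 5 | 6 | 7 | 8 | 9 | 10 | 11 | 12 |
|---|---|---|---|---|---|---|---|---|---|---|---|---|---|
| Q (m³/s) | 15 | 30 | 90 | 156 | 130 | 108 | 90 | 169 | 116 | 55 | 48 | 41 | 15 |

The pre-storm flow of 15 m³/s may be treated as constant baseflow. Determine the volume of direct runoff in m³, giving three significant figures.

Direct-runoff ordinates (Q − Q_b): 0.0, 15.0, 75.0, 141.0, 115.0, 93.0, 75.0, 154.0, 101.0, 40.0, 33.0, 26.0, 0.0 m³/s.
ΣQ_DR = 868.0 m³/s.
With Δt = 1 h = 3600 s, V = ΣQ_DR · Δt = 868.0 × 3600 = 3.12 × 10^6 m³.

V ≈ 3.12 × 10^6 m³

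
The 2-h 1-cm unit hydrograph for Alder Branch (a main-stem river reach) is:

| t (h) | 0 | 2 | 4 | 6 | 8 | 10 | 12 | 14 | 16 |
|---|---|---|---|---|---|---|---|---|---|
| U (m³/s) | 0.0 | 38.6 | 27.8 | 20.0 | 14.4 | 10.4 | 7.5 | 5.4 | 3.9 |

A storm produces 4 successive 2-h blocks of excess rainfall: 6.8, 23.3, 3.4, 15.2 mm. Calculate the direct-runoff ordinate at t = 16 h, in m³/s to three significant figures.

By discrete convolution, Q_j = Σ (P_i / 10 mm) · U_{j−i}.
At t = 16 h (j=8): Q = (6.8/10)·3.9 + (23.3/10)·5.4 + (3.4/10)·7.5 + (15.2/10)·10.4 = 33.6 m³/s.

Q ≈ 33.6 m³/s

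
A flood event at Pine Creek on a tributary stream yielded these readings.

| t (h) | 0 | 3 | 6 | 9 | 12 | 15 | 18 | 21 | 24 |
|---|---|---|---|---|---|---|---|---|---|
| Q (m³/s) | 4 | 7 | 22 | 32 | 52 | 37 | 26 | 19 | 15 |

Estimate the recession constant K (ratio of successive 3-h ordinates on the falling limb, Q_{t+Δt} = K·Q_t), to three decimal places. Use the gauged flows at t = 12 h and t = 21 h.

K ≈ 0.715

Using the recession-limb readings at t = 12 h and t = 21 h: Q falls from 52 to 19 m³/s over 3 intervals.
K = (Q₂/Q₁)^(1/3) = (19/52)^(1/3) = 0.715.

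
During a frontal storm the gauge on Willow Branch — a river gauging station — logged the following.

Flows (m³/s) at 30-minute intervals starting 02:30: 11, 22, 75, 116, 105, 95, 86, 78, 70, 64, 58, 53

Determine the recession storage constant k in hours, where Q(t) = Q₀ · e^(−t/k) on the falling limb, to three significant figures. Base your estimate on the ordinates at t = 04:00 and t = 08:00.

k ≈ 5.11 h

On the falling limb, Q drops from 116 to 53 m³/s between t = 04:00 and t = 08:00 (Δt = 4 h).
k = −Δt / ln(Q₂/Q₁) = −4 / ln(53/116) = 5.11 h.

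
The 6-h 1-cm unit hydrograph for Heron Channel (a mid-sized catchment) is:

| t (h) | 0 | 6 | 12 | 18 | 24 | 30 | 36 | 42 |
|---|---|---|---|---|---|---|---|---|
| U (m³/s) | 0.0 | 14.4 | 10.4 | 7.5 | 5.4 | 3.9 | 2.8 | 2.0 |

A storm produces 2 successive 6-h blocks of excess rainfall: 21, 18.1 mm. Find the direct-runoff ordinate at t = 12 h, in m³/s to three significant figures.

By discrete convolution, Q_j = Σ (P_i / 10 mm) · U_{j−i}.
At t = 12 h (j=2): Q = (21/10)·10.4 + (18.1/10)·14.4 = 47.9 m³/s.

Q ≈ 47.9 m³/s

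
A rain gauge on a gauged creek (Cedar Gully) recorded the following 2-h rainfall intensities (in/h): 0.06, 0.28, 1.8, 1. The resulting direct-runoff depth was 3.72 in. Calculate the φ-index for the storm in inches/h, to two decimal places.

φ ≈ 0.47 in/h

Only the 2 blocks with intensity above φ contribute runoff: 1.8, 1 in/h.
Σ(I−φ)·Δt = d  ⇒  (1.8+1 − 2φ)·2 = 3.72
φ = (2.800 − 3.72/2) / 2 = 0.47 in/h.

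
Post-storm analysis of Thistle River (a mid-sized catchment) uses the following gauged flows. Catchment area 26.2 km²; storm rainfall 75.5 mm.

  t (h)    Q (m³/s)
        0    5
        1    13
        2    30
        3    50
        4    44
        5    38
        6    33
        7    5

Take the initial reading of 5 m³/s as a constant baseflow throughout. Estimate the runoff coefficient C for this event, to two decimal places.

ΣQ_DR = 178.0 m³/s; V = ΣQ_DR·Δt = 6.408 × 10^5 m³.
Runoff depth d = V / A = 24.46 mm.
C = d / P = 24.46 / 75.5 = 0.32.

C ≈ 0.32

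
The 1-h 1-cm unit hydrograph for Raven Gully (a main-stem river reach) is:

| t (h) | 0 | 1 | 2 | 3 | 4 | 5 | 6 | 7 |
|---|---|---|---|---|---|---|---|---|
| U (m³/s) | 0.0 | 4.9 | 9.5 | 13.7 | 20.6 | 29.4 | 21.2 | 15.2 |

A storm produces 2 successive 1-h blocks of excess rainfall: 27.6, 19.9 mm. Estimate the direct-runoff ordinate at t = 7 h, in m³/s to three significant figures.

By discrete convolution, Q_j = Σ (P_i / 10 mm) · U_{j−i}.
At t = 7 h (j=7): Q = (27.6/10)·15.2 + (19.9/10)·21.2 = 84.1 m³/s.

Q ≈ 84.1 m³/s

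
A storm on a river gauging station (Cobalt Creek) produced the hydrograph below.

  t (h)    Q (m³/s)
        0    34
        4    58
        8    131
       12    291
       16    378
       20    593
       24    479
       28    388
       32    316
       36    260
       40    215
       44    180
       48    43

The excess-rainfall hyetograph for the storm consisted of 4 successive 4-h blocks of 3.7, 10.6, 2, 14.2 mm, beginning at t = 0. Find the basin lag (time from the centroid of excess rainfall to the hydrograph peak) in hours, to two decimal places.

Centroid of excess rainfall: t_c = Σ P_i·t̄_i / ΣP_i = 9.5016 h (block centres at 2, 6, 10, 14 h).
Hydrograph peak occurs at t = 20 h, so basin lag t_L = 20 − 9.5016 = 10.50 h.

t_L ≈ 10.50 h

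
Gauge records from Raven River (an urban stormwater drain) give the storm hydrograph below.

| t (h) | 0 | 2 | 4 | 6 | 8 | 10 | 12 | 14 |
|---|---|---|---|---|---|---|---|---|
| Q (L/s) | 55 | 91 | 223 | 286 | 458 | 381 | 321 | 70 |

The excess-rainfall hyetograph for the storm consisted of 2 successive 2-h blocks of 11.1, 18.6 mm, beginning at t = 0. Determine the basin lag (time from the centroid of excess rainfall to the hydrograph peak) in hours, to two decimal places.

t_L ≈ 5.75 h

Centroid of excess rainfall: t_c = Σ P_i·t̄_i / ΣP_i = 2.2525 h (block centres at 1, 3 h).
Hydrograph peak occurs at t = 8 h, so basin lag t_L = 8 − 2.2525 = 5.75 h.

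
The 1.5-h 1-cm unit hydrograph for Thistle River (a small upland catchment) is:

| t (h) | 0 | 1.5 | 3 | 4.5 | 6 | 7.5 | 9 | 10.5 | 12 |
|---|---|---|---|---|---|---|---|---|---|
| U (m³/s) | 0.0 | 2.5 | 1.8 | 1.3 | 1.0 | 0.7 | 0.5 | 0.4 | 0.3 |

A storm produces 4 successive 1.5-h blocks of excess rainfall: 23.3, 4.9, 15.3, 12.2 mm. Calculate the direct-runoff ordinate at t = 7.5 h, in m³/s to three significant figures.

Q ≈ 6.31 m³/s

By discrete convolution, Q_j = Σ (P_i / 10 mm) · U_{j−i}.
At t = 7.5 h (j=5): Q = (23.3/10)·0.7 + (4.9/10)·1.0 + (15.3/10)·1.3 + (12.2/10)·1.8 = 6.31 m³/s.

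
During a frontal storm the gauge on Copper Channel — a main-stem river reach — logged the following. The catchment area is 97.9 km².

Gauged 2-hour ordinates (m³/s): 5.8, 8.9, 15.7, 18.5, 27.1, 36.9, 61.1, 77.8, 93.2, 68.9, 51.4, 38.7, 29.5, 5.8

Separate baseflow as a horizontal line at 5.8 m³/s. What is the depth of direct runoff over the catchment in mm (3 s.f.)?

Direct runoff: 0.0, 3.1, 9.9, 12.7, 21.3, 31.1, 55.3, 72.0, 87.4, 63.1, 45.6, 32.9, 23.7, 0.0 m³/s; ΣQ_DR = 458.1 m³/s.
V = ΣQ_DR · Δt = 458.1 × 7200 s = 3.298 × 10^6 m³.
Over A = 97.9 km², depth = V / A = 33.7 mm.

d ≈ 33.7 mm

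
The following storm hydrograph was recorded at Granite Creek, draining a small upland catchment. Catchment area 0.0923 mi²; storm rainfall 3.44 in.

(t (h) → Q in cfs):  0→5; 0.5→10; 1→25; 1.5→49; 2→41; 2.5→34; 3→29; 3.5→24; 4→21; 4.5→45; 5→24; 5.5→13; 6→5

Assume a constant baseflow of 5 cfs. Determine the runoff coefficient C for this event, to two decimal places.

ΣQ_DR = 260.0 cfs; V = ΣQ_DR·Δt = 4.680 × 10^5 ft³.
Runoff depth d = V / A = 2.183 in.
C = d / P = 2.183 / 3.44 = 0.63.

C ≈ 0.63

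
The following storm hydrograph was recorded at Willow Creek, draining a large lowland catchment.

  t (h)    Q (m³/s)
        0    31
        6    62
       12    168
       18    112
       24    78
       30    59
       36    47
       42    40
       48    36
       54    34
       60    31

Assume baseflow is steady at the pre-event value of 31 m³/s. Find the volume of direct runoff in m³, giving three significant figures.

V ≈ 7.71 × 10^6 m³

Direct-runoff ordinates (Q − Q_b): 0.0, 31.0, 137.0, 81.0, 47.0, 28.0, 16.0, 9.0, 5.0, 3.0, 0.0 m³/s.
ΣQ_DR = 357.0 m³/s.
With Δt = 6 h = 21600 s, V = ΣQ_DR · Δt = 357.0 × 21600 = 7.71 × 10^6 m³.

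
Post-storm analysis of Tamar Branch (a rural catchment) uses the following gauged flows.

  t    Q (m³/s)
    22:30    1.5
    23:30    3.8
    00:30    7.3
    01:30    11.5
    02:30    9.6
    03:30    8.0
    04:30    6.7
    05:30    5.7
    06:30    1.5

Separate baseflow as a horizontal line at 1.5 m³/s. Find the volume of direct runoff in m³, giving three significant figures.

V ≈ 1.52 × 10^5 m³

Direct-runoff ordinates (Q − Q_b): 0.0, 2.3, 5.8, 10.0, 8.1, 6.5, 5.2, 4.2, 0.0 m³/s.
ΣQ_DR = 42.10 m³/s.
With Δt = 1 h = 3600 s, V = ΣQ_DR · Δt = 42.10 × 3600 = 1.52 × 10^5 m³.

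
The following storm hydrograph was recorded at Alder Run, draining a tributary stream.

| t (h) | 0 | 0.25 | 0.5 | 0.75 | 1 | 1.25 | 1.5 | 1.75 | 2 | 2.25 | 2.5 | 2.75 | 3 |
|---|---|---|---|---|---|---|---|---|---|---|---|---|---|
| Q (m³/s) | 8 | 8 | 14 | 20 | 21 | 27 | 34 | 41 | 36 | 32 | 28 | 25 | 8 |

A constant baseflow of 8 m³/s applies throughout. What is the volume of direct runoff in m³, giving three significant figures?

Direct-runoff ordinates (Q − Q_b): 0.0, 0.0, 6.0, 12.0, 13.0, 19.0, 26.0, 33.0, 28.0, 24.0, 20.0, 17.0, 0.0 m³/s.
ΣQ_DR = 198.0 m³/s.
With Δt = 0.25 h = 900 s, V = ΣQ_DR · Δt = 198.0 × 900 = 1.78 × 10^5 m³.

V ≈ 1.78 × 10^5 m³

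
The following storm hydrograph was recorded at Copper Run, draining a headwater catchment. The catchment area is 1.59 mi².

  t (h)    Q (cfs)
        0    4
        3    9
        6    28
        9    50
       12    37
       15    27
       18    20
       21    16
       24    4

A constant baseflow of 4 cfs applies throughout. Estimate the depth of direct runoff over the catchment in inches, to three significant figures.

d ≈ 0.465 in

Direct runoff: 0.0, 5.0, 24.0, 46.0, 33.0, 23.0, 16.0, 12.0, 0.0 cfs; ΣQ_DR = 159.0 cfs.
V = ΣQ_DR · Δt = 159.0 × 10800 s = 1.717 × 10^6 ft³.
Over A = 1.59 mi², depth = V / A = 0.465 in.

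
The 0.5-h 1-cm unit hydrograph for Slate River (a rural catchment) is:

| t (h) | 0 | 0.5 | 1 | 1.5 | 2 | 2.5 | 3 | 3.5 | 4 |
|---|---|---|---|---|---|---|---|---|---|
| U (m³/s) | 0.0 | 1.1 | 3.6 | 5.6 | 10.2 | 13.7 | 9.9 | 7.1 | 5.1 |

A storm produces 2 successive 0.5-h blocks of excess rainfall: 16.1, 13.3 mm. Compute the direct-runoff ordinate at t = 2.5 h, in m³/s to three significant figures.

By discrete convolution, Q_j = Σ (P_i / 10 mm) · U_{j−i}.
At t = 2.5 h (j=5): Q = (16.1/10)·13.7 + (13.3/10)·10.2 = 35.6 m³/s.

Q ≈ 35.6 m³/s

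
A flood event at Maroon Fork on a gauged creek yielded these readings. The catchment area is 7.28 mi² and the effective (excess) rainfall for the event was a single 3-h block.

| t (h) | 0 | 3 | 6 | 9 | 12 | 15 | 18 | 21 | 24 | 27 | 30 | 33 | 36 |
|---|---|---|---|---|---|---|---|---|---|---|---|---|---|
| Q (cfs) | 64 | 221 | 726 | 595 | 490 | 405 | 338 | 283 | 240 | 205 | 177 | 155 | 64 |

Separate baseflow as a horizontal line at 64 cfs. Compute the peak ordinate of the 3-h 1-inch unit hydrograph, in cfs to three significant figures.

U_p ≈ 331 cfs

Direct runoff: 0.0, 157.0, 662.0, 531.0, 426.0, 341.0, 274.0, 219.0, 176.0, 141.0, 113.0, 91.0, 0.0 cfs; ΣQ_DR = 3131 cfs, peak = 662.0 cfs.
Runoff depth d = ΣQ_DR·Δt / A = 3131 × 10800 / (7.28 mi²) = 1.999 in.
The 1-inch UH is the DRH scaled by (1 in)/d, so U_p = 662.0 × 1/1.999 = 331 cfs.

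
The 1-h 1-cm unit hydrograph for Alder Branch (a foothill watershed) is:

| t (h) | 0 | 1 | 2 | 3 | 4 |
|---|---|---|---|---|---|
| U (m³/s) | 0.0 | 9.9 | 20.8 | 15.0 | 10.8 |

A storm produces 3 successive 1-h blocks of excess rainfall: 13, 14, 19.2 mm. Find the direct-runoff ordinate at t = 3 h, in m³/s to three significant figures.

Q ≈ 67.6 m³/s

By discrete convolution, Q_j = Σ (P_i / 10 mm) · U_{j−i}.
At t = 3 h (j=3): Q = (13/10)·15.0 + (14/10)·20.8 + (19.2/10)·9.9 = 67.6 m³/s.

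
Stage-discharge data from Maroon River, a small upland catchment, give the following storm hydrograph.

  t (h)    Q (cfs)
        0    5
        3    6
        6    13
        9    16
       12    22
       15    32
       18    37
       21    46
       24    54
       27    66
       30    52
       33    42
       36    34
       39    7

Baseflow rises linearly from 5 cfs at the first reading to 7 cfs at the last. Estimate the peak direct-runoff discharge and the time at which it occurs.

Q_p = 59.62 cfs at t = 27 h

Subtracting baseflow gives direct-runoff ordinates: 0.00, 0.85, 7.69, 10.54, 16.38, 26.23, 31.08, 39.92, 47.77, 59.62, 45.46, 35.31, 27.15, 0.00 cfs.
The maximum is 59.62 cfs, occurring at the reading for t = 27 h.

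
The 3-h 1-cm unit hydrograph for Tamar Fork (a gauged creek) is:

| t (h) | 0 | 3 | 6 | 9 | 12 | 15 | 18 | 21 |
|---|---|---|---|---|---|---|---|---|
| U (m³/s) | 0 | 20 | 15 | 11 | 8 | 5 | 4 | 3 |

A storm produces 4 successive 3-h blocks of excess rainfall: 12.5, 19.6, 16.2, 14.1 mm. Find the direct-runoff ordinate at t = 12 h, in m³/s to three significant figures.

By discrete convolution, Q_j = Σ (P_i / 10 mm) · U_{j−i}.
At t = 12 h (j=4): Q = (12.5/10)·8 + (19.6/10)·11 + (16.2/10)·15 + (14.1/10)·20 = 84.1 m³/s.

Q ≈ 84.1 m³/s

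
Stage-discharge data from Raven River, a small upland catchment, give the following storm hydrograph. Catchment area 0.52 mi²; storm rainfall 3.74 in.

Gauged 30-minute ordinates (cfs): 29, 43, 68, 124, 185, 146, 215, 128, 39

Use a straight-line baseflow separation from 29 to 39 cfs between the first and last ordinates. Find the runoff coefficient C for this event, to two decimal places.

C ≈ 0.27

ΣQ_DR = 671.0 cfs; V = ΣQ_DR·Δt = 1.208 × 10^6 ft³.
Runoff depth d = V / A = 0.9998 in.
C = d / P = 0.9998 / 3.74 = 0.27.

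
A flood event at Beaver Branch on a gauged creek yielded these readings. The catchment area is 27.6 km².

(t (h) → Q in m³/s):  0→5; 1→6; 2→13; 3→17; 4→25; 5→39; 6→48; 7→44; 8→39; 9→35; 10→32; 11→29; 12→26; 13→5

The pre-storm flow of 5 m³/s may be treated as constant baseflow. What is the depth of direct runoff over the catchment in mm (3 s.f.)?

d ≈ 38.2 mm

Direct runoff: 0.0, 1.0, 8.0, 12.0, 20.0, 34.0, 43.0, 39.0, 34.0, 30.0, 27.0, 24.0, 21.0, 0.0 m³/s; ΣQ_DR = 293.0 m³/s.
V = ΣQ_DR · Δt = 293.0 × 3600 s = 1.055 × 10^6 m³.
Over A = 27.6 km², depth = V / A = 38.2 mm.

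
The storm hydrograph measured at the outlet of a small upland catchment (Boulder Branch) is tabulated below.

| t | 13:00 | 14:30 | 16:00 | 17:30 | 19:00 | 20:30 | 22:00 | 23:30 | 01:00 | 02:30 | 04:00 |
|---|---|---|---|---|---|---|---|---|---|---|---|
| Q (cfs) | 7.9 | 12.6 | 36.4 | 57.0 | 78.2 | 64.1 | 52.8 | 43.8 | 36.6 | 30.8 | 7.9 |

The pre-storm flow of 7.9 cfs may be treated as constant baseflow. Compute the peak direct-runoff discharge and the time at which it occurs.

Subtracting baseflow gives direct-runoff ordinates: 0.0, 4.7, 28.5, 49.1, 70.3, 56.2, 44.9, 35.9, 28.7, 22.9, 0.0 cfs.
The maximum is 70.3 cfs, occurring at the reading for t = 19:00.

Q_p = 70.3 cfs at t = 19:00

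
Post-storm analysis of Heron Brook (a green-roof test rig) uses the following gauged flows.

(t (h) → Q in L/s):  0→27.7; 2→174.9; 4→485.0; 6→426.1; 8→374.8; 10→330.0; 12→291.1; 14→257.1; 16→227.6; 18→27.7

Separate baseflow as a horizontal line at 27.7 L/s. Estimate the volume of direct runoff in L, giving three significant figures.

V ≈ 1.69 × 10^7 L

Direct-runoff ordinates (Q − Q_b): 0.0, 147.2, 457.3, 398.4, 347.1, 302.3, 263.4, 229.4, 199.9, 0.0 L/s.
ΣQ_DR = 2345 L/s.
With Δt = 2 h = 7200 s, V = ΣQ_DR · Δt = 2345 × 7200 = 1.69 × 10^7 L.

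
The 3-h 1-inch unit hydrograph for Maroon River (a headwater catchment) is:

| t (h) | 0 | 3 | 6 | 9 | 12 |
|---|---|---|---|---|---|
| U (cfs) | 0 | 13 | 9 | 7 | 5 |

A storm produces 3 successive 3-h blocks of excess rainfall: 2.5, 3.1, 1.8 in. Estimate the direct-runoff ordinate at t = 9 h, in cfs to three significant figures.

Q ≈ 68.8 cfs

By discrete convolution, Q_j = Σ (P_i / 1 in) · U_{j−i}.
At t = 9 h (j=3): Q = (2.5/1)·7 + (3.1/1)·9 + (1.8/1)·13 = 68.8 cfs.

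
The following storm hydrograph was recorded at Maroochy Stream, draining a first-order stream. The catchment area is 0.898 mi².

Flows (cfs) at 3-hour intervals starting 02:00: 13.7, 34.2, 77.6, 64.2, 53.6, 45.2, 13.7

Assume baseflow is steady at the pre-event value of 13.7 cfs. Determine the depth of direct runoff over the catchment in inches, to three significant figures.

d ≈ 1.07 in

Direct runoff: 0.0, 20.5, 63.9, 50.5, 39.9, 31.5, 0.0 cfs; ΣQ_DR = 206.3 cfs.
V = ΣQ_DR · Δt = 206.3 × 10800 s = 2.228 × 10^6 ft³.
Over A = 0.898 mi², depth = V / A = 1.07 in.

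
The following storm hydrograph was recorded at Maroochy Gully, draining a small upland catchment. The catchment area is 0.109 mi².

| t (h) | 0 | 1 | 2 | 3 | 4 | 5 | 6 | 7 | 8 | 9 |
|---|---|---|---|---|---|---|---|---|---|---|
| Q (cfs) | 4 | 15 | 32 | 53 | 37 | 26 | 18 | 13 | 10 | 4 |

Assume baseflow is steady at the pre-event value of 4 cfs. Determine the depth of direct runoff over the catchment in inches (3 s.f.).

Direct runoff: 0.0, 11.0, 28.0, 49.0, 33.0, 22.0, 14.0, 9.0, 6.0, 0.0 cfs; ΣQ_DR = 172.0 cfs.
V = ΣQ_DR · Δt = 172.0 × 3600 s = 6.192 × 10^5 ft³.
Over A = 0.109 mi², depth = V / A = 2.45 in.

d ≈ 2.45 in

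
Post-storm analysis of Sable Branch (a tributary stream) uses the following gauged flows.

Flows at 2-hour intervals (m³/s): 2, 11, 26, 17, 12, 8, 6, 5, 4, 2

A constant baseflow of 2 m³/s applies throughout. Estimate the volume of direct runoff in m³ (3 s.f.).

V ≈ 5.26 × 10^5 m³

Direct-runoff ordinates (Q − Q_b): 0.0, 9.0, 24.0, 15.0, 10.0, 6.0, 4.0, 3.0, 2.0, 0.0 m³/s.
ΣQ_DR = 73.00 m³/s.
With Δt = 2 h = 7200 s, V = ΣQ_DR · Δt = 73.00 × 7200 = 5.26 × 10^5 m³.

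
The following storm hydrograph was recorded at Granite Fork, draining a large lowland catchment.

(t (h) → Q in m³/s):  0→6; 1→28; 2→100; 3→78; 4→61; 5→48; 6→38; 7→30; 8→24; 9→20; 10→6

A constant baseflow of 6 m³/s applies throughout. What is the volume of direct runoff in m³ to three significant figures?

V ≈ 1.34 × 10^6 m³

Direct-runoff ordinates (Q − Q_b): 0.0, 22.0, 94.0, 72.0, 55.0, 42.0, 32.0, 24.0, 18.0, 14.0, 0.0 m³/s.
ΣQ_DR = 373.0 m³/s.
With Δt = 1 h = 3600 s, V = ΣQ_DR · Δt = 373.0 × 3600 = 1.34 × 10^6 m³.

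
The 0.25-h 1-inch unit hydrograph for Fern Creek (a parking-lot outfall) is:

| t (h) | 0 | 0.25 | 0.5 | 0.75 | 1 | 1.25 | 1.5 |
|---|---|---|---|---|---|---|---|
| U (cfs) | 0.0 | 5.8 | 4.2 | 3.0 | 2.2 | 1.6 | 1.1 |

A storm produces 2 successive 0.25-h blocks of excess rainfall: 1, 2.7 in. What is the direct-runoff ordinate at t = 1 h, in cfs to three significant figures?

By discrete convolution, Q_j = Σ (P_i / 1 in) · U_{j−i}.
At t = 1 h (j=4): Q = (1/1)·2.2 + (2.7/1)·3.0 = 10.3 cfs.

Q ≈ 10.3 cfs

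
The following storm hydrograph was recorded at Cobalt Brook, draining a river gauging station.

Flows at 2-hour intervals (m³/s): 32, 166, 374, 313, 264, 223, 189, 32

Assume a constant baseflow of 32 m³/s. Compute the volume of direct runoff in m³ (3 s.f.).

V ≈ 9.63 × 10^6 m³

Direct-runoff ordinates (Q − Q_b): 0.0, 134.0, 342.0, 281.0, 232.0, 191.0, 157.0, 0.0 m³/s.
ΣQ_DR = 1337 m³/s.
With Δt = 2 h = 7200 s, V = ΣQ_DR · Δt = 1337 × 7200 = 9.63 × 10^6 m³.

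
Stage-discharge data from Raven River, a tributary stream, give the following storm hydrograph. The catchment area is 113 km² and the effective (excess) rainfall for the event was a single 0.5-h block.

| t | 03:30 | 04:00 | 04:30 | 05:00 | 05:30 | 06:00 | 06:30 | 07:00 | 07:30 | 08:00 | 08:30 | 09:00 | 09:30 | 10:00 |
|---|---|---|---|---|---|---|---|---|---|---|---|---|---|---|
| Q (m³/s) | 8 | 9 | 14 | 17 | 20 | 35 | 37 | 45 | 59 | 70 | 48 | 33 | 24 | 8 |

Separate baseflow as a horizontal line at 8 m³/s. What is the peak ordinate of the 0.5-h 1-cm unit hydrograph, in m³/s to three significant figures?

Direct runoff: 0.0, 1.0, 6.0, 9.0, 12.0, 27.0, 29.0, 37.0, 51.0, 62.0, 40.0, 25.0, 16.0, 0.0 m³/s; ΣQ_DR = 315.0 m³/s, peak = 62.0 m³/s.
Runoff depth d = ΣQ_DR·Δt / A = 315.0 × 1800 / (113 km²) = 5.018 mm.
The 1-cm UH is the DRH scaled by (10 mm)/d, so U_p = 62.0 × 10/5.018 = 124 m³/s.

U_p ≈ 124 m³/s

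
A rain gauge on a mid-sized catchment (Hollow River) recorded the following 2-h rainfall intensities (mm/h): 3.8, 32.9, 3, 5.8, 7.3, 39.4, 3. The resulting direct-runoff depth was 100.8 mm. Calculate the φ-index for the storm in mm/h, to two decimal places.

φ ≈ 10.95 mm/h

Only the 2 blocks with intensity above φ contribute runoff: 32.9, 39.4 mm/h.
Σ(I−φ)·Δt = d  ⇒  (32.9+39.4 − 2φ)·2 = 100.8
φ = (72.30 − 100.8/2) / 2 = 10.95 mm/h.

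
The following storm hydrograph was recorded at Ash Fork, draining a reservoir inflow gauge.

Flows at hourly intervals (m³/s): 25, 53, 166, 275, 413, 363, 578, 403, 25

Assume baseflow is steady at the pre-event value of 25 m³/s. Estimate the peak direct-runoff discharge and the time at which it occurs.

Subtracting baseflow gives direct-runoff ordinates: 0.0, 28.0, 141.0, 250.0, 388.0, 338.0, 553.0, 378.0, 0.0 m³/s.
The maximum is 553.0 m³/s, occurring at the reading for t = 6 h.

Q_p = 553.0 m³/s at t = 6 h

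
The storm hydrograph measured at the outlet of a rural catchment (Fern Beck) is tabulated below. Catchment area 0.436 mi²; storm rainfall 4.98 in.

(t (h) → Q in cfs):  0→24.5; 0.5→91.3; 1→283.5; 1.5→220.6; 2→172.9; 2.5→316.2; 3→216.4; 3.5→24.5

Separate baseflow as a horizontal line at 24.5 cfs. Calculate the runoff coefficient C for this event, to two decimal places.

C ≈ 0.41

ΣQ_DR = 1154 cfs; V = ΣQ_DR·Δt = 2.077 × 10^6 ft³.
Runoff depth d = V / A = 2.051 in.
C = d / P = 2.051 / 4.98 = 0.41.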